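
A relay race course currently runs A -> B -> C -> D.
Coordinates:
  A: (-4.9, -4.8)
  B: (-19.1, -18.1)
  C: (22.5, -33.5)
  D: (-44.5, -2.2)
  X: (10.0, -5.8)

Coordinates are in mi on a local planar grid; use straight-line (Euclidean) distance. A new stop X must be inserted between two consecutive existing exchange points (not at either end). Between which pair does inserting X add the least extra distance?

between C and D

Added distance for inserting X between each consecutive pair:
A–B: 27.1 mi
B–C: 17.6 mi
C–D: 11.1 mi
Smallest added distance is 11.1 mi, inserting between C and D.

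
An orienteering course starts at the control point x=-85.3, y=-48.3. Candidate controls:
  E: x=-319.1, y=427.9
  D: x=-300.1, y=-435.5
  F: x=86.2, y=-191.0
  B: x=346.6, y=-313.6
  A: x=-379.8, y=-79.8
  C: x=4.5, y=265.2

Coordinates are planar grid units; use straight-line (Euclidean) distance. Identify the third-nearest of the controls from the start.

Distance to each, sorted:
F: 223.1
A: 296.2
C: 326.1
D: 442.8
B: 506.9
E: 530.5
The third-nearest is C at 326.1.

C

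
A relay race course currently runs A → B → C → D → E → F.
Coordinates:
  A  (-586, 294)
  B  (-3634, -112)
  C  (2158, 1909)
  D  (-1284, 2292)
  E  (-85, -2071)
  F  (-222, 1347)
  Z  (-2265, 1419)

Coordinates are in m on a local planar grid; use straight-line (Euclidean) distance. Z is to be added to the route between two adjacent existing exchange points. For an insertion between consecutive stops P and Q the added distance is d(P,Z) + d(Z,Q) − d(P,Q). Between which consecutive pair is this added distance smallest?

Added distance for inserting Z between each consecutive pair:
A–B: 999.9 m
B–C: 369.4 m
C–D: 2300.0 m
D–E: 903.4 m
E–F: 2738.4 m
Smallest added distance is 369.4 m, inserting between B and C.

between B and C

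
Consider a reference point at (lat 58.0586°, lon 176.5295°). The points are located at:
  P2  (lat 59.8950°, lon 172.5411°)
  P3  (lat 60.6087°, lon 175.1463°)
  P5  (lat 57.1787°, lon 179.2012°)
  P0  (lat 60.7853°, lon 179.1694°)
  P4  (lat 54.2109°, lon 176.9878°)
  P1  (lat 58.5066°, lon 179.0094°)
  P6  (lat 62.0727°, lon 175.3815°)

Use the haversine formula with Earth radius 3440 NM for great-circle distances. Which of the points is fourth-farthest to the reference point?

Distances from the reference point ((lat 58.0586°, lon 176.5295°)):
P6: 243.4 NM
P4: 231.5 NM
P0: 182.5 NM
P2: 165.4 NM
P3: 158.8 NM
P5: 100.8 NM
P1: 82.8 NM
The fourth-farthest is P2 at 165.4 NM.

P2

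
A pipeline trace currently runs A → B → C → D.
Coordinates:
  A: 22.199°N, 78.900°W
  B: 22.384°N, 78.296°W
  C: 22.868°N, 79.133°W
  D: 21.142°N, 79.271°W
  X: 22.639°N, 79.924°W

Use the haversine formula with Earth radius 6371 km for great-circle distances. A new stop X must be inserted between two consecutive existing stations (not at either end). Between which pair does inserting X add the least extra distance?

between C and D

Added distance for inserting X between each consecutive pair:
A–B: 220.2 km
B–C: 153.3 km
C–D: 72.1 km
Smallest added distance is 72.1 km, inserting between C and D.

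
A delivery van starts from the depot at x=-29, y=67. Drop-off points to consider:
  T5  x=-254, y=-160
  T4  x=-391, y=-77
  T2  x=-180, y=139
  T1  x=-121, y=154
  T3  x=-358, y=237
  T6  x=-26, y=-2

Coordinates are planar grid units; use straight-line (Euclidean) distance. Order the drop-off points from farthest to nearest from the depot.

Distances from the depot:
T4 x=-391, y=-77: 389.6
T3 x=-358, y=237: 370.3
T5 x=-254, y=-160: 319.6
T2 x=-180, y=139: 167.3
T1 x=-121, y=154: 126.6
T6 x=-26, y=-2: 69.1

T4, T3, T5, T2, T1, T6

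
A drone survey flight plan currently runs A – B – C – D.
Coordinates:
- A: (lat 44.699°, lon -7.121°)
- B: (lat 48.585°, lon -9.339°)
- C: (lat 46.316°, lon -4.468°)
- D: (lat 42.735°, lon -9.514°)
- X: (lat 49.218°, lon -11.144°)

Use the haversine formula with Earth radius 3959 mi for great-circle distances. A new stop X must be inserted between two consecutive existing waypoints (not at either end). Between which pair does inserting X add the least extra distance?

between A and B

Added distance for inserting X between each consecutive pair:
A–B: 169.8 mi
B–C: 185.7 mi
C–D: 473.2 mi
Smallest added distance is 169.8 mi, inserting between A and B.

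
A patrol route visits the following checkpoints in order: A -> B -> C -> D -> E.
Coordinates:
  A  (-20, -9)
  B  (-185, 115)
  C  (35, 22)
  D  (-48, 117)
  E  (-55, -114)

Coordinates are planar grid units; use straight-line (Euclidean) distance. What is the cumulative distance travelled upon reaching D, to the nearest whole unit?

571

Leg distances:
A→B: 206.4  (cumulative 206.4)
B→C: 238.8  (cumulative 445.2)
C→D: 126.2  (cumulative 571.4)
Cumulative distance at D ≈ 571.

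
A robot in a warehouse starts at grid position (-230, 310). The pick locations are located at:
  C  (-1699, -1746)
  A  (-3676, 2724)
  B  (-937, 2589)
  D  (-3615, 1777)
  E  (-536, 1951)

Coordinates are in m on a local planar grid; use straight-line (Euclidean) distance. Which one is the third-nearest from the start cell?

Distances from the start cell ((-230, 310)):
E: 1669.3 m
B: 2386.1 m
C: 2526.9 m
D: 3689.2 m
A: 4207.4 m
The third-nearest is C at 2526.9 m.

C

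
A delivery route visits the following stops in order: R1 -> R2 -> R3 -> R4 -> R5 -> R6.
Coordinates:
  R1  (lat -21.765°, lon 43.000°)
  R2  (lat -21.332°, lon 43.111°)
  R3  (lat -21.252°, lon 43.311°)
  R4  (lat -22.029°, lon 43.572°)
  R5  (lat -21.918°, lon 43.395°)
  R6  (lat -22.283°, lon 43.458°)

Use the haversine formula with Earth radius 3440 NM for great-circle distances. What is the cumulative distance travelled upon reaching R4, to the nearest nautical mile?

Leg distances:
R1→R2: 26.7 NM  (cumulative 26.7 NM)
R2→R3: 12.2 NM  (cumulative 38.9 NM)
R3→R4: 48.9 NM  (cumulative 87.8 NM)
Cumulative distance at R4 ≈ 88 NM.

88 NM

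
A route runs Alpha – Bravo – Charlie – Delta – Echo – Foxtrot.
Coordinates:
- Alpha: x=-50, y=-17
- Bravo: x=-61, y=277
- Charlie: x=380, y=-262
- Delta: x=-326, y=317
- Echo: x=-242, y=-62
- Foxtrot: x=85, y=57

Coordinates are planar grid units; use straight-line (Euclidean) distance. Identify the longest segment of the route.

Charlie–Delta

Leg distances:
Alpha→Bravo: 294.2
Bravo→Charlie: 696.4
Charlie→Delta: 913.1
Delta→Echo: 388.2
Echo→Foxtrot: 348.0
The longest leg is Charlie–Delta at 913.1.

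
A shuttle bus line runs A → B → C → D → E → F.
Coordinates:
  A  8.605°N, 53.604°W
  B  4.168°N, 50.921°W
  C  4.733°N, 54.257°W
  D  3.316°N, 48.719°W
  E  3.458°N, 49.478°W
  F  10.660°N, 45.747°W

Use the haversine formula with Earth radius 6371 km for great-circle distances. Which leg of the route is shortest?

Leg distances:
A→B: 575.6 km
B→C: 375.1 km
C→D: 634.1 km
D→E: 85.7 km
E→F: 900.3 km
The shortest leg is D–E at 85.7 km.

D–E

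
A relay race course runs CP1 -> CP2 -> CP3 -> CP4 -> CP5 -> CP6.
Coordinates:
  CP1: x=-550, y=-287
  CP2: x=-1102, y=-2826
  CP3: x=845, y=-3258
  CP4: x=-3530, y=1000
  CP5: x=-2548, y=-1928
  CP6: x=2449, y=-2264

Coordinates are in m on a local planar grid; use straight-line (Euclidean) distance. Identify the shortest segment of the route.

CP2–CP3

Leg distances:
CP1→CP2: 2598.3 m
CP2→CP3: 1994.4 m
CP3→CP4: 6105.0 m
CP4→CP5: 3088.3 m
CP5→CP6: 5008.3 m
The shortest leg is CP2–CP3 at 1994.4 m.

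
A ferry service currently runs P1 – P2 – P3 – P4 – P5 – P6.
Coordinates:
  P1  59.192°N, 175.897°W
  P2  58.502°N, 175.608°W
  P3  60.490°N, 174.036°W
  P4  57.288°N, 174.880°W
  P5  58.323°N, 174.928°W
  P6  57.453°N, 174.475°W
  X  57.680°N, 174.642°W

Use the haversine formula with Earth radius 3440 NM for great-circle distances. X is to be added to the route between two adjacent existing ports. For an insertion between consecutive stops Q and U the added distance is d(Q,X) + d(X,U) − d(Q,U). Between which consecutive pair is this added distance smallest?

between P5 and P6

Added distance for inserting X between each consecutive pair:
P1–P2: 114.7 NM
P2–P3: 99.2 NM
P3–P4: 0.5 NM
P4–P5: 2.3 NM
P5–P6: 0.1 NM
Smallest added distance is 0.1 NM, inserting between P5 and P6.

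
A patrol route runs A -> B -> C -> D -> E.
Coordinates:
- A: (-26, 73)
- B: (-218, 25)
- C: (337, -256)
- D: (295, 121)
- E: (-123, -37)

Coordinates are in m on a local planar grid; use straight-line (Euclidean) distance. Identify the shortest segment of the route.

A–B

Leg distances:
A→B: 197.9 m
B→C: 622.1 m
C→D: 379.3 m
D→E: 446.9 m
The shortest leg is A–B at 197.9 m.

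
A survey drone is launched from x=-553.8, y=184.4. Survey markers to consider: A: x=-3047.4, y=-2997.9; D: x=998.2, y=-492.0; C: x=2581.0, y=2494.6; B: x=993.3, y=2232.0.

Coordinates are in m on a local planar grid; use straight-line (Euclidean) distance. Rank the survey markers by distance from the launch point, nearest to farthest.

Computing each straight-line distance from x=-553.8, y=184.4:
D x=998.2, y=-492.0: 1693.0 m
B x=993.3, y=2232.0: 2566.4 m
C x=2581.0, y=2494.6: 3894.1 m
A x=-3047.4, y=-2997.9: 4042.9 m

D, B, C, A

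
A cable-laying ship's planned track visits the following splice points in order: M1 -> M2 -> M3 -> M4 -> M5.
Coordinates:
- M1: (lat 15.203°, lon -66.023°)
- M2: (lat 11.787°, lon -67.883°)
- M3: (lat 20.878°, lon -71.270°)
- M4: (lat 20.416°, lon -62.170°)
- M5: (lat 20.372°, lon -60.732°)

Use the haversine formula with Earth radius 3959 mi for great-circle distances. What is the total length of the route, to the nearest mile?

1616 mi

Leg distances:
M1→M2: 267.1 mi  (cumulative 267.1 mi)
M2→M3: 667.0 mi  (cumulative 934.1 mi)
M3→M4: 589.2 mi  (cumulative 1523.3 mi)
M4→M5: 93.2 mi  (cumulative 1616.4 mi)
Total route length ≈ 1616 mi.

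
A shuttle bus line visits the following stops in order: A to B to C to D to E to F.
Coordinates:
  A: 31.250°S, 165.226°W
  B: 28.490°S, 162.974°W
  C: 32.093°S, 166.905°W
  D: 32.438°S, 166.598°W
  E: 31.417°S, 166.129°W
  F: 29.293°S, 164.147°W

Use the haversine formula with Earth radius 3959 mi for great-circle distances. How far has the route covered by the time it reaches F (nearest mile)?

870 mi

Leg distances:
A→B: 233.6 mi  (cumulative 233.6 mi)
B→C: 342.0 mi  (cumulative 575.6 mi)
C→D: 29.8 mi  (cumulative 605.4 mi)
D→E: 75.7 mi  (cumulative 681.1 mi)
E→F: 188.4 mi  (cumulative 869.5 mi)
Cumulative distance at F ≈ 870 mi.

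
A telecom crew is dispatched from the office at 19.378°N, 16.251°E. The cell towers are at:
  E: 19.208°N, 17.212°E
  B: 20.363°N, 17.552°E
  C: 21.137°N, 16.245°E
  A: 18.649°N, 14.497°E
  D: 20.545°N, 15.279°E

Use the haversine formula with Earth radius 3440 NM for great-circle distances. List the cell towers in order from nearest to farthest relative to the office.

Computing each great-circle distance from 19.378°N, 16.251°E:
E 19.208°N, 17.212°E: 55.4 NM
D 20.545°N, 15.279°E: 89.0 NM
B 20.363°N, 17.552°E: 94.3 NM
C 21.137°N, 16.245°E: 105.6 NM
A 18.649°N, 14.497°E: 108.8 NM

E, D, B, C, A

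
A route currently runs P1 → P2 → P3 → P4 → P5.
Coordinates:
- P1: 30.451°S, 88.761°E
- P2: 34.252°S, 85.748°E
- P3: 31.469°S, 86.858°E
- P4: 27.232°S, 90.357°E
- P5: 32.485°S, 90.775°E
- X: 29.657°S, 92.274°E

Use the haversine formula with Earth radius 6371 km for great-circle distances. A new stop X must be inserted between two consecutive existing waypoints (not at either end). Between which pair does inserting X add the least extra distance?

between P4 and P5

Added distance for inserting X between each consecutive pair:
P1–P2: 640.6 km
P2–P3: 1029.6 km
P3–P4: 304.2 km
P4–P5: 88.2 km
Smallest added distance is 88.2 km, inserting between P4 and P5.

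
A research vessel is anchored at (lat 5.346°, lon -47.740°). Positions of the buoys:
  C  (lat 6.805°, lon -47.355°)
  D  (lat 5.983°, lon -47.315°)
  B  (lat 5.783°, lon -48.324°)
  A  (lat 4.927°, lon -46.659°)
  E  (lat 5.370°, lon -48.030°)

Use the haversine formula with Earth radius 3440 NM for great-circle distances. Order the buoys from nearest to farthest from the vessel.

E, B, D, A, C

Distance from the vessel at (lat 5.346°, lon -47.740°) to each:
E (lat 5.370°, lon -48.030°): 17.4 NM
B (lat 5.783°, lon -48.324°): 43.7 NM
D (lat 5.983°, lon -47.315°): 45.9 NM
A (lat 4.927°, lon -46.659°): 69.4 NM
C (lat 6.805°, lon -47.355°): 90.6 NM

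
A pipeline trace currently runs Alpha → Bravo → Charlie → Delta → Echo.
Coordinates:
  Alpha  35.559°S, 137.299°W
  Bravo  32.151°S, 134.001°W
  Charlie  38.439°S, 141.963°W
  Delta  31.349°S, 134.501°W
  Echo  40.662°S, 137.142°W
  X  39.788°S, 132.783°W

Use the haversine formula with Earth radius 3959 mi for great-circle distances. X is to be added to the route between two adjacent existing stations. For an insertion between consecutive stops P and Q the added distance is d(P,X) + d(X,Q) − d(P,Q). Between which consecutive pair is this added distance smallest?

between Delta and Echo

Added distance for inserting X between each consecutive pair:
Alpha–Bravo: 612.5 mi
Bravo–Charlie: 408.4 mi
Charlie–Delta: 445.0 mi
Delta–Echo: 168.6 mi
Smallest added distance is 168.6 mi, inserting between Delta and Echo.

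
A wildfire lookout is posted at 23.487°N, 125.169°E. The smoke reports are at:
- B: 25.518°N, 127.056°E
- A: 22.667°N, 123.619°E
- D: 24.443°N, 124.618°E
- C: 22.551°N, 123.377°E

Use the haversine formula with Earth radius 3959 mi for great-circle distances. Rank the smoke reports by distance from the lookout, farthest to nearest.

B, C, A, D

Distances from the lookout:
B 25.518°N, 127.056°E: 183.8 mi
C 22.551°N, 123.377°E: 131.0 mi
A 22.667°N, 123.619°E: 113.7 mi
D 24.443°N, 124.618°E: 74.7 mi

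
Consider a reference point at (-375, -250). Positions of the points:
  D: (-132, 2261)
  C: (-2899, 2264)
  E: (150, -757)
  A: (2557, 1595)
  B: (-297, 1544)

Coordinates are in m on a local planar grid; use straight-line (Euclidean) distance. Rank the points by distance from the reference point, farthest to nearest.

C, A, D, B, E

Computing each straight-line distance from (-375, -250):
C (-2899, 2264): 3562.4 m
A (2557, 1595): 3464.2 m
D (-132, 2261): 2522.7 m
B (-297, 1544): 1795.7 m
E (150, -757): 729.8 m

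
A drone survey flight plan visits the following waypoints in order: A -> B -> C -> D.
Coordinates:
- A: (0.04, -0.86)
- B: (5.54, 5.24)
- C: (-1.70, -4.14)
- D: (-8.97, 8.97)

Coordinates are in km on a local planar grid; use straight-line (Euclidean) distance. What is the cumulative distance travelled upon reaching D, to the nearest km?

Leg distances:
A→B: 8.2 km  (cumulative 8.2 km)
B→C: 11.8 km  (cumulative 20.1 km)
C→D: 15.0 km  (cumulative 35.1 km)
Cumulative distance at D ≈ 35 km.

35 km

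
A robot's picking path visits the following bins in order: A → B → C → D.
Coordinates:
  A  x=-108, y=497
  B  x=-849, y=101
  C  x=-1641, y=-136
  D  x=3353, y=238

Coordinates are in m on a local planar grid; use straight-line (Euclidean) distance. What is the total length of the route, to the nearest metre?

6675 m

Leg distances:
A→B: 840.2 m  (cumulative 840.2 m)
B→C: 826.7 m  (cumulative 1666.9 m)
C→D: 5008.0 m  (cumulative 6674.9 m)
Total route length ≈ 6675 m.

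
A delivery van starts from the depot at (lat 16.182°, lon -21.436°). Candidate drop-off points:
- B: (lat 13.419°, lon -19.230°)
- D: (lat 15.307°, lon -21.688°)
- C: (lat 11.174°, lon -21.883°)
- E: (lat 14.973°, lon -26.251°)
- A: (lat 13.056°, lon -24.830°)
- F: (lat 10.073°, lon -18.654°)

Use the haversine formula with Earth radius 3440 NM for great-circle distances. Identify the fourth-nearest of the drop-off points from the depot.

E

Distance to each, sorted:
D: 54.5 NM
B: 209.6 NM
A: 272.2 NM
E: 287.8 NM
C: 301.8 NM
F: 401.2 NM
The fourth-nearest is E at 287.8 NM.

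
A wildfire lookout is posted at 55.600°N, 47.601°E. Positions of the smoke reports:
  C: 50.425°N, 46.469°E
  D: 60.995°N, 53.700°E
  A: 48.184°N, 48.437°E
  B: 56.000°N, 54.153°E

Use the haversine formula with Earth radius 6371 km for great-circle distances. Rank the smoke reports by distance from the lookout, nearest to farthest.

Distances from the lookout:
B 56.000°N, 54.153°E: 411.8 km
C 50.425°N, 46.469°E: 580.4 km
D 60.995°N, 53.700°E: 697.1 km
A 48.184°N, 48.437°E: 826.6 km

B, C, D, A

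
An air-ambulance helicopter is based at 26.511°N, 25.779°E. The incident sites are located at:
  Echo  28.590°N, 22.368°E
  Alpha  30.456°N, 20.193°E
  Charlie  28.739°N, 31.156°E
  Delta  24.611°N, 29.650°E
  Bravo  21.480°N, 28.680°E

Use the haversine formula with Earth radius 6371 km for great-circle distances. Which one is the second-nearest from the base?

Delta

Distances from the base (26.511°N, 25.779°E):
Echo: 408.0 km
Delta: 442.0 km
Charlie: 584.7 km
Bravo: 632.2 km
Alpha: 700.2 km
The second-nearest is Delta at 442.0 km.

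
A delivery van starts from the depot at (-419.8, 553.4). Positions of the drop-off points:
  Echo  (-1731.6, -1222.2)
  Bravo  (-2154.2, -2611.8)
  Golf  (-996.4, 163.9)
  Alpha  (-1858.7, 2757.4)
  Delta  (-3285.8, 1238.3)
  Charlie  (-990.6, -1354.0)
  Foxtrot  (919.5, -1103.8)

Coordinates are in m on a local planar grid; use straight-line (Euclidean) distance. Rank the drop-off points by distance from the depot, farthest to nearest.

Computing each straight-line distance from (-419.8, 553.4):
Bravo (-2154.2, -2611.8): 3609.2 m
Delta (-3285.8, 1238.3): 2946.7 m
Alpha (-1858.7, 2757.4): 2632.1 m
Echo (-1731.6, -1222.2): 2207.6 m
Foxtrot (919.5, -1103.8): 2130.7 m
Charlie (-990.6, -1354.0): 1991.0 m
Golf (-996.4, 163.9): 695.8 m

Bravo, Delta, Alpha, Echo, Foxtrot, Charlie, Golf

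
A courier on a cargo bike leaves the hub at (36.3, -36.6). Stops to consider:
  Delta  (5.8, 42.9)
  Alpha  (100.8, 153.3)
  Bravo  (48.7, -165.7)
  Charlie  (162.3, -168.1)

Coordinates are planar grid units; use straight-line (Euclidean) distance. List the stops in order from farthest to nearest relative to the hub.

Alpha, Charlie, Bravo, Delta

Computing each straight-line distance from (36.3, -36.6):
Alpha (100.8, 153.3): 200.6
Charlie (162.3, -168.1): 182.1
Bravo (48.7, -165.7): 129.7
Delta (5.8, 42.9): 85.1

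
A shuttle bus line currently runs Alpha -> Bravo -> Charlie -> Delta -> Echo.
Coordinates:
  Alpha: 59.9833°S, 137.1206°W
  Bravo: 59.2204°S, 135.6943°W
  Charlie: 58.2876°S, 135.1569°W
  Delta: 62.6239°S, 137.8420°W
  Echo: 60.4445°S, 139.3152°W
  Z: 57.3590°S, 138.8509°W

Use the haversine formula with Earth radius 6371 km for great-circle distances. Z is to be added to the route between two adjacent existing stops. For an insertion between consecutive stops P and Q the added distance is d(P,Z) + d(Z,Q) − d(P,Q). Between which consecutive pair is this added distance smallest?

between Charlie and Delta

Added distance for inserting Z between each consecutive pair:
Alpha–Bravo: 468.9 km
Bravo–Charlie: 410.8 km
Charlie–Delta: 325.9 km
Delta–Echo: 677.6 km
Smallest added distance is 325.9 km, inserting between Charlie and Delta.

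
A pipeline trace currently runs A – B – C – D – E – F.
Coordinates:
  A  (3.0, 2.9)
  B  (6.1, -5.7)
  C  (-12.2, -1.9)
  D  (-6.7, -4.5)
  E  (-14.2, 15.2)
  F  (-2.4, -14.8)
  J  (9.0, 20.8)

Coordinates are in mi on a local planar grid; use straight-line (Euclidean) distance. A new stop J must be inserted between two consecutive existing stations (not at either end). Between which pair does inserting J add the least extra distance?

between E and F

Added distance for inserting J between each consecutive pair:
A–B: 36.4 mi
B–C: 39.0 mi
C–D: 54.8 mi
D–E: 32.6 mi
E–F: 29.0 mi
Smallest added distance is 29.0 mi, inserting between E and F.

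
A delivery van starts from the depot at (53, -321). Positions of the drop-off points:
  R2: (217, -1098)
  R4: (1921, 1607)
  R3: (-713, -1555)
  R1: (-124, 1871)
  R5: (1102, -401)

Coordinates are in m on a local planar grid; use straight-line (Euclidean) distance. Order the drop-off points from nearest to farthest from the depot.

Distances from the depot:
R2 (217, -1098): 794.1 m
R5 (1102, -401): 1052.0 m
R3 (-713, -1555): 1452.4 m
R1 (-124, 1871): 2199.1 m
R4 (1921, 1607): 2684.5 m

R2, R5, R3, R1, R4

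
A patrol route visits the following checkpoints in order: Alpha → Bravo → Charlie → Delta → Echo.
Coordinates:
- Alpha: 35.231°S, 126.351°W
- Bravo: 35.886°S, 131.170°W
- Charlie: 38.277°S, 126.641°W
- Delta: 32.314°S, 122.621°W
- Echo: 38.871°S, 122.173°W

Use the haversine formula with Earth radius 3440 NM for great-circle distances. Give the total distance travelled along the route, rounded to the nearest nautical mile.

1301 NM

Leg distances:
Alpha→Bravo: 238.6 NM  (cumulative 238.6 NM)
Bravo→Charlie: 260.1 NM  (cumulative 498.7 NM)
Charlie→Delta: 408.5 NM  (cumulative 907.2 NM)
Delta→Echo: 394.3 NM  (cumulative 1301.5 NM)
Total route length ≈ 1301 NM.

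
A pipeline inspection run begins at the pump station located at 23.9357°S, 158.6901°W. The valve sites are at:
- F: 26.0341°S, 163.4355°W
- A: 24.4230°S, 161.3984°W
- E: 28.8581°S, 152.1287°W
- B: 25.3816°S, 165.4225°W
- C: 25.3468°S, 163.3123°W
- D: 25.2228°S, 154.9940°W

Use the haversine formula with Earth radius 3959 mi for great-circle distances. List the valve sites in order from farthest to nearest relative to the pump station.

Distance from the pump station at 23.9357°S, 158.6901°W to each:
E 28.8581°S, 152.1287°W: 529.5 mi
B 25.3816°S, 165.4225°W: 434.4 mi
F 26.0341°S, 163.4355°W: 330.7 mi
C 25.3468°S, 163.3123°W: 306.2 mi
D 25.2228°S, 154.9940°W: 248.7 mi
A 24.4230°S, 161.3984°W: 174.0 mi

E, B, F, C, D, A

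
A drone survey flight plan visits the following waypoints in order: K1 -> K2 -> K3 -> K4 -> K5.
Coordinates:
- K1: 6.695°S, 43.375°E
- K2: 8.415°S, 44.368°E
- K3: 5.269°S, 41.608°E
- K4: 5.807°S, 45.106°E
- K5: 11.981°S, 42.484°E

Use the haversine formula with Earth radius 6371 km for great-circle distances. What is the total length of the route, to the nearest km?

Leg distances:
K1→K2: 220.4 km  (cumulative 220.4 km)
K2→K3: 463.9 km  (cumulative 684.3 km)
K3→K4: 391.7 km  (cumulative 1076.0 km)
K4→K5: 744.4 km  (cumulative 1820.4 km)
Total route length ≈ 1820 km.

1820 km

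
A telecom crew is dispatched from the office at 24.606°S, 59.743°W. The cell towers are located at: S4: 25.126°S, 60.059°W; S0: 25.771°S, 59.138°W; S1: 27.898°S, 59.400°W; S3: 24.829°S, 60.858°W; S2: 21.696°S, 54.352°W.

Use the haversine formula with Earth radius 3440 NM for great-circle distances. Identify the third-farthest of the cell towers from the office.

Distances from the office (24.606°S, 59.743°W):
S2: 345.0 NM
S1: 198.5 NM
S0: 77.3 NM
S3: 62.3 NM
S4: 35.7 NM
The third-farthest is S0 at 77.3 NM.

S0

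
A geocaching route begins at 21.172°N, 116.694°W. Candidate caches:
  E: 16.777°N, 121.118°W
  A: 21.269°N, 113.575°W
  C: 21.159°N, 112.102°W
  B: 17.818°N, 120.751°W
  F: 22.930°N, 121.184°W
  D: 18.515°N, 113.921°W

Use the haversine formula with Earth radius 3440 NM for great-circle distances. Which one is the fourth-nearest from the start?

F

Distances from the start (21.172°N, 116.694°W):
A: 174.7 NM
D: 223.5 NM
C: 257.1 NM
F: 271.2 NM
B: 305.4 NM
E: 364.2 NM
The fourth-nearest is F at 271.2 NM.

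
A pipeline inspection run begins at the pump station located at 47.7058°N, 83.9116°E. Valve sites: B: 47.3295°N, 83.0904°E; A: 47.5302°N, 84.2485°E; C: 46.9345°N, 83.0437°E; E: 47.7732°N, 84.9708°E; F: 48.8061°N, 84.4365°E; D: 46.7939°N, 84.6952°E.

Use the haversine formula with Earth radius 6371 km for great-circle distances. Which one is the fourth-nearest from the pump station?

C

Distance to each, sorted:
A: 31.9 km
B: 74.5 km
E: 79.6 km
C: 107.9 km
D: 117.4 km
F: 128.4 km
The fourth-nearest is C at 107.9 km.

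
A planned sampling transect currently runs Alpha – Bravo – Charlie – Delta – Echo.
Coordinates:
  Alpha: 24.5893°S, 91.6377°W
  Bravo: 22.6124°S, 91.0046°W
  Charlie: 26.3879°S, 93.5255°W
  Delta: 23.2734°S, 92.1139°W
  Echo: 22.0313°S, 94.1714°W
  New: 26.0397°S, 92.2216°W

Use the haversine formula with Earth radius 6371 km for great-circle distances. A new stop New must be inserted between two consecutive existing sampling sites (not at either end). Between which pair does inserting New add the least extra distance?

Added distance for inserting New between each consecutive pair:
Alpha–Bravo: 343.1 km
Bravo–Charlie: 45.1 km
Charlie–Delta: 69.0 km
Delta–Echo: 543.2 km
Smallest added distance is 45.1 km, inserting between Bravo and Charlie.

between Bravo and Charlie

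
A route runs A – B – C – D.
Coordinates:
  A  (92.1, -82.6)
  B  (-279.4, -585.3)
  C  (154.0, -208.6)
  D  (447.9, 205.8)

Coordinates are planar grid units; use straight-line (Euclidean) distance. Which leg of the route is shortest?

C–D

Leg distances:
A→B: 625.1
B→C: 574.2
C→D: 508.0
The shortest leg is C–D at 508.0.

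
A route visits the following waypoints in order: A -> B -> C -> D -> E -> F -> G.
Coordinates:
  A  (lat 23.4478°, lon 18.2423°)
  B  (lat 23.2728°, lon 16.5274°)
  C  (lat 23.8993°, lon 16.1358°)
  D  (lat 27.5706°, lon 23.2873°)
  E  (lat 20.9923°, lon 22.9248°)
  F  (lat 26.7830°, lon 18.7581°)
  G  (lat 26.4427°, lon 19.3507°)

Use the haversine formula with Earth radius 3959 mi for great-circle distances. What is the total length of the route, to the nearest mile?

Leg distances:
A→B: 109.5 mi  (cumulative 109.5 mi)
B→C: 49.9 mi  (cumulative 159.3 mi)
C→D: 512.2 mi  (cumulative 671.5 mi)
D→E: 455.1 mi  (cumulative 1126.6 mi)
E→F: 478.9 mi  (cumulative 1605.5 mi)
F→G: 43.5 mi  (cumulative 1649.0 mi)
Total route length ≈ 1649 mi.

1649 mi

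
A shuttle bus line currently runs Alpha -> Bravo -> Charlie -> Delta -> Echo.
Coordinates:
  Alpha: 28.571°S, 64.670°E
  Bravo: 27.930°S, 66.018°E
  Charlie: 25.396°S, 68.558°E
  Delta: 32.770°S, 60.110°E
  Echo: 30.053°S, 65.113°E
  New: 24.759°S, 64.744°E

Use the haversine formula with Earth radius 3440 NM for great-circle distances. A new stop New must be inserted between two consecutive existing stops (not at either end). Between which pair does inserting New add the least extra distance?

between Charlie and Delta

Added distance for inserting New between each consecutive pair:
Alpha–Bravo: 350.2 NM
Bravo–Charlie: 209.0 NM
Charlie–Delta: 124.0 NM
Delta–Echo: 553.8 NM
Smallest added distance is 124.0 NM, inserting between Charlie and Delta.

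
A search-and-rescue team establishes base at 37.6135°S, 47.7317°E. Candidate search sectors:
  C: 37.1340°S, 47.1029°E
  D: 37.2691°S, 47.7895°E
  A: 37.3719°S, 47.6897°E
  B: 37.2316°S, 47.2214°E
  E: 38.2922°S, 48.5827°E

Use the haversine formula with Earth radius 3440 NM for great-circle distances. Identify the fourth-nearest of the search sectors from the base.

C

Distance to each, sorted:
A: 14.6 NM
D: 20.9 NM
B: 33.4 NM
C: 41.6 NM
E: 57.3 NM
The fourth-nearest is C at 41.6 NM.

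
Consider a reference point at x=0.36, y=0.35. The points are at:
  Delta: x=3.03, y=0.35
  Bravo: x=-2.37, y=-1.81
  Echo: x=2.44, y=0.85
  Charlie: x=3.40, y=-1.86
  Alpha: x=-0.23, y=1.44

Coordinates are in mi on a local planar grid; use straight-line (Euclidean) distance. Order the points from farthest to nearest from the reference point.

Charlie, Bravo, Delta, Echo, Alpha

Distances from the reference point:
Charlie x=3.40, y=-1.86: 3.8 mi
Bravo x=-2.37, y=-1.81: 3.5 mi
Delta x=3.03, y=0.35: 2.7 mi
Echo x=2.44, y=0.85: 2.1 mi
Alpha x=-0.23, y=1.44: 1.2 mi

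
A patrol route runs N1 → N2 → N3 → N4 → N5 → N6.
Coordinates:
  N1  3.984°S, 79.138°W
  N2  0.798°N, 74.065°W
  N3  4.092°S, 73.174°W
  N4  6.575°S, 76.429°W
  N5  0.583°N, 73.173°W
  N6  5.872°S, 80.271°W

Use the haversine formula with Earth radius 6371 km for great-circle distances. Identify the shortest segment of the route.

N3–N4

Leg distances:
N1→N2: 774.9 km
N2→N3: 552.7 km
N3→N4: 454.0 km
N4→N5: 874.1 km
N5→N6: 1065.9 km
The shortest leg is N3–N4 at 454.0 km.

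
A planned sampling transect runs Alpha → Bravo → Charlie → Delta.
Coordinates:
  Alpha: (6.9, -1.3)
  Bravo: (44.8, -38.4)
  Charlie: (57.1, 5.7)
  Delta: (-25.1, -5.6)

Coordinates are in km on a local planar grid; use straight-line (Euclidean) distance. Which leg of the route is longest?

Charlie–Delta

Leg distances:
Alpha→Bravo: 53.0 km
Bravo→Charlie: 45.8 km
Charlie→Delta: 83.0 km
The longest leg is Charlie–Delta at 83.0 km.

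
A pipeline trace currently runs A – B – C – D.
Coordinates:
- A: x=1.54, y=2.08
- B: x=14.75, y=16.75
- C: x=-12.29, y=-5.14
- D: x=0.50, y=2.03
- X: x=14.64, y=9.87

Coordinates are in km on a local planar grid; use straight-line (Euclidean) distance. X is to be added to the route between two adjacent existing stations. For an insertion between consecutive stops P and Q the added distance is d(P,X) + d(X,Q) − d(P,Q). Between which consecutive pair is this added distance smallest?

between A and B

Added distance for inserting X between each consecutive pair:
A–B: 2.4 km
B–C: 2.9 km
C–D: 32.3 km
Smallest added distance is 2.4 km, inserting between A and B.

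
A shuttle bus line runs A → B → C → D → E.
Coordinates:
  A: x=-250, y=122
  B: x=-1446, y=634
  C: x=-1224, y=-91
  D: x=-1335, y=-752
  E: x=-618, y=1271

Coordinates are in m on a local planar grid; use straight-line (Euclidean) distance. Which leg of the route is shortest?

C–D

Leg distances:
A→B: 1301.0 m
B→C: 758.2 m
C→D: 670.3 m
D→E: 2146.3 m
The shortest leg is C–D at 670.3 m.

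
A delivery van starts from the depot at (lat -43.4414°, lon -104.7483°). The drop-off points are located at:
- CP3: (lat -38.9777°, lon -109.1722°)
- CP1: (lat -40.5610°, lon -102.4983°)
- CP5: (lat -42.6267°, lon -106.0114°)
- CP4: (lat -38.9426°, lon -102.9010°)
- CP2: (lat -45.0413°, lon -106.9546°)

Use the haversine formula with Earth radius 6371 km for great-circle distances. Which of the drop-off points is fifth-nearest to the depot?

CP3

Distance to each, sorted:
CP5: 136.9 km
CP2: 250.1 km
CP1: 370.3 km
CP4: 523.5 km
CP3: 618.9 km
The fifth-nearest is CP3 at 618.9 km.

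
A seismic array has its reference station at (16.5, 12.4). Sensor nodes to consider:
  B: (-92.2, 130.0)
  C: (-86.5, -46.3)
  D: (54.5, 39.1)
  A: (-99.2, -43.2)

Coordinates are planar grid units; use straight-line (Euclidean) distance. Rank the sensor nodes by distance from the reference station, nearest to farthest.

D, C, A, B

Distance from the reference station at (16.5, 12.4) to each:
D (54.5, 39.1): 46.4
C (-86.5, -46.3): 118.6
A (-99.2, -43.2): 128.4
B (-92.2, 130.0): 160.1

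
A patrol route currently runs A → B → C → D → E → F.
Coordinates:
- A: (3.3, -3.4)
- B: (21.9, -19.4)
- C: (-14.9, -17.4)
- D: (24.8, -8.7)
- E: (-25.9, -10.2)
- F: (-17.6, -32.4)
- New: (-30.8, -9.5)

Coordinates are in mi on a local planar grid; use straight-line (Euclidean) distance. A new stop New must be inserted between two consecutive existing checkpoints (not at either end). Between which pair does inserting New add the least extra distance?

Added distance for inserting New between each consecutive pair:
A–B: 63.7 mi
B–C: 34.5 mi
C–D: 32.7 mi
D–E: 9.8 mi
E–F: 7.7 mi
Smallest added distance is 7.7 mi, inserting between E and F.

between E and F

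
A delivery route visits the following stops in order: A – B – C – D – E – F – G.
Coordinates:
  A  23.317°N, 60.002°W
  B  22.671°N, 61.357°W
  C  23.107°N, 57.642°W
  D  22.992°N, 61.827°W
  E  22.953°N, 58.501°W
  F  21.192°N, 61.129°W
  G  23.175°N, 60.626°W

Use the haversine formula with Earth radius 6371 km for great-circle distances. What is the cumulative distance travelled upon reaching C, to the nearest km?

Leg distances:
A→B: 156.2 km  (cumulative 156.2 km)
B→C: 383.6 km  (cumulative 539.8 km)
Cumulative distance at C ≈ 540 km.

540 km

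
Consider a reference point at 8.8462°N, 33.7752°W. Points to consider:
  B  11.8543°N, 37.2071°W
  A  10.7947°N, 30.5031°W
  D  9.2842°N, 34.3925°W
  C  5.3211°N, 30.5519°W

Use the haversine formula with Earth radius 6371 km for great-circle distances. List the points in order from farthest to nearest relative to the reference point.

Computing each great-circle distance from 8.8462°N, 33.7752°W:
C 5.3211°N, 30.5519°W: 529.3 km
B 11.8543°N, 37.2071°W: 502.8 km
A 10.7947°N, 30.5031°W: 418.9 km
D 9.2842°N, 34.3925°W: 83.5 km

C, B, A, D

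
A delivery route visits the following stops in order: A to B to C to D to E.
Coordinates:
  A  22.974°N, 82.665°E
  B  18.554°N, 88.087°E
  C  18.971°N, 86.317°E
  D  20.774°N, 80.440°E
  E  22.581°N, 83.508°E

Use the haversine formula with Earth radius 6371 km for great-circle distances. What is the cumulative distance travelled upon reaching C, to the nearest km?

Leg distances:
A→B: 747.7 km  (cumulative 747.7 km)
B→C: 192.0 km  (cumulative 939.8 km)
Cumulative distance at C ≈ 940 km.

940 km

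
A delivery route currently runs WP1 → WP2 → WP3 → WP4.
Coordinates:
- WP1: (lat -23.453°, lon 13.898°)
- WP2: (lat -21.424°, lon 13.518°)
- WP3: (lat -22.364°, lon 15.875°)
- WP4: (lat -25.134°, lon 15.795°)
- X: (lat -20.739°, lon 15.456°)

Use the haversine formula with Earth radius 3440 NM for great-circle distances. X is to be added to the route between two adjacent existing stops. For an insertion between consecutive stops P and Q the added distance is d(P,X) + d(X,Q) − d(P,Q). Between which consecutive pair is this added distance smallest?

Added distance for inserting X between each consecutive pair:
WP1–WP2: 177.0 NM
WP2–WP3: 73.5 NM
WP3–WP4: 198.5 NM
Smallest added distance is 73.5 NM, inserting between WP2 and WP3.

between WP2 and WP3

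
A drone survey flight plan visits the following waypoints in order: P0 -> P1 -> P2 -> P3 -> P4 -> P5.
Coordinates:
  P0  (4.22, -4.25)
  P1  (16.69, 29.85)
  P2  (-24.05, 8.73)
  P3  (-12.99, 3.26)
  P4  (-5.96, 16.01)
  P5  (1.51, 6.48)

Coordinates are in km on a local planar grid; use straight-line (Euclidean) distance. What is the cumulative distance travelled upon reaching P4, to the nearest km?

Leg distances:
P0→P1: 36.3 km  (cumulative 36.3 km)
P1→P2: 45.9 km  (cumulative 82.2 km)
P2→P3: 12.3 km  (cumulative 94.5 km)
P3→P4: 14.6 km  (cumulative 109.1 km)
Cumulative distance at P4 ≈ 109 km.

109 km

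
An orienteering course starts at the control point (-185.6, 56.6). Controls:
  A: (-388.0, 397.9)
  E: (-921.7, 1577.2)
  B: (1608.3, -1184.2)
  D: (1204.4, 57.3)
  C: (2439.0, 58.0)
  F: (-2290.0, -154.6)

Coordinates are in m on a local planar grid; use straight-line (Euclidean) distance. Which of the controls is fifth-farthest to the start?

D

Distances from the start ((-185.6, 56.6)):
C: 2624.6 m
B: 2181.2 m
F: 2115.0 m
E: 1689.4 m
D: 1390.0 m
A: 396.8 m
The fifth-farthest is D at 1390.0 m.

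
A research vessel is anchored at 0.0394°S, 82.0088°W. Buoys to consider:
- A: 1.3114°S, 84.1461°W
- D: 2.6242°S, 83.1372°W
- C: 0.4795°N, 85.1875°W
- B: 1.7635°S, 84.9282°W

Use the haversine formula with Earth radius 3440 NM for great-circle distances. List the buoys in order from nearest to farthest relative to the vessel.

A, D, C, B

Distances from the vessel:
A 1.3114°S, 84.1461°W: 149.3 NM
D 2.6242°S, 83.1372°W: 169.3 NM
C 0.4795°N, 85.1875°W: 193.4 NM
B 1.7635°S, 84.9282°W: 203.5 NM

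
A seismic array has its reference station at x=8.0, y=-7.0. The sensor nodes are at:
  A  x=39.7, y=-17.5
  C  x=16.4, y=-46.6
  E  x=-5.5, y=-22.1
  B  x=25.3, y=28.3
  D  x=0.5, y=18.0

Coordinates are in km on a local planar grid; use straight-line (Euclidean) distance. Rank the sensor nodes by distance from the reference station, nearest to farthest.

Distances from the reference station:
E x=-5.5, y=-22.1: 20.3 km
D x=0.5, y=18.0: 26.1 km
A x=39.7, y=-17.5: 33.4 km
B x=25.3, y=28.3: 39.3 km
C x=16.4, y=-46.6: 40.5 km

E, D, A, B, C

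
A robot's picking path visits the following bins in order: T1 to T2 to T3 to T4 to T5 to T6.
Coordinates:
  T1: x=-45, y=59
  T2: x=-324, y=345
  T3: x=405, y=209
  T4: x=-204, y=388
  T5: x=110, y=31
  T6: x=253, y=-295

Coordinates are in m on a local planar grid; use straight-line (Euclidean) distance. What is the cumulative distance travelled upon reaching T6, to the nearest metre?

Leg distances:
T1→T2: 399.5 m  (cumulative 399.5 m)
T2→T3: 741.6 m  (cumulative 1141.1 m)
T3→T4: 634.8 m  (cumulative 1775.9 m)
T4→T5: 475.4 m  (cumulative 2251.3 m)
T5→T6: 356.0 m  (cumulative 2607.3 m)
Cumulative distance at T6 ≈ 2607 m.

2607 m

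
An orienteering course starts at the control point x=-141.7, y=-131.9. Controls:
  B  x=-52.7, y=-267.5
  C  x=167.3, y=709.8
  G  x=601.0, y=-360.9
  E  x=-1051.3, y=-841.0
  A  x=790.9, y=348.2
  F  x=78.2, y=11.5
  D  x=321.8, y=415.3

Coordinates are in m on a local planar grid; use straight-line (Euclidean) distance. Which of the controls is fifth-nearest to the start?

C

Distances from the start (x=-141.7, y=-131.9):
B: 162.2 m
F: 262.5 m
D: 717.1 m
G: 777.2 m
C: 896.6 m
A: 1048.9 m
E: 1153.3 m
The fifth-nearest is C at 896.6 m.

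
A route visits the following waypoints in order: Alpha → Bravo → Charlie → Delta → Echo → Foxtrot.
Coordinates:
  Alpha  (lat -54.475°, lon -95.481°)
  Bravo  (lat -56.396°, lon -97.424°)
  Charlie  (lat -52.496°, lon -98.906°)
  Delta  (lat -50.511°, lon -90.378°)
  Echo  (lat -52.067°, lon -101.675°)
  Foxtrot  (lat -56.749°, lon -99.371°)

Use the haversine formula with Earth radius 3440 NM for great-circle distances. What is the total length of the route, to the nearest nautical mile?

Leg distances:
Alpha→Bravo: 133.0 NM  (cumulative 133.0 NM)
Bravo→Charlie: 239.8 NM  (cumulative 372.7 NM)
Charlie→Delta: 340.0 NM  (cumulative 712.8 NM)
Delta→Echo: 433.9 NM  (cumulative 1146.6 NM)
Echo→Foxtrot: 292.4 NM  (cumulative 1439.0 NM)
Total route length ≈ 1439 NM.

1439 NM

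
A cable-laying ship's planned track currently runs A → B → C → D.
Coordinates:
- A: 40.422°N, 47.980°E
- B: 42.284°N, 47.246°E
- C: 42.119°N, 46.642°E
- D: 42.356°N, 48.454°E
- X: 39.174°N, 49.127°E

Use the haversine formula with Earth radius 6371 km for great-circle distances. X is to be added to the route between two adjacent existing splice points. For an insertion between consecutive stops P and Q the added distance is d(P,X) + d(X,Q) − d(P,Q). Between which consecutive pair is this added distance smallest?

Added distance for inserting X between each consecutive pair:
A–B: 334.3 km
B–C: 716.1 km
C–D: 595.6 km
Smallest added distance is 334.3 km, inserting between A and B.

between A and B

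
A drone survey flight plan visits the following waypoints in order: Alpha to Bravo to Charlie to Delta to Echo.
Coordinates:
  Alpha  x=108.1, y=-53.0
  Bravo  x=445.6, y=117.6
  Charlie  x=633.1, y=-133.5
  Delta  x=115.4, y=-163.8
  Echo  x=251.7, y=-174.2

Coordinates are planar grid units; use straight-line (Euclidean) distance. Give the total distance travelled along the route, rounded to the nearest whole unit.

1347

Leg distances:
Alpha→Bravo: 378.2  (cumulative 378.2)
Bravo→Charlie: 313.4  (cumulative 691.5)
Charlie→Delta: 518.6  (cumulative 1210.1)
Delta→Echo: 136.7  (cumulative 1346.8)
Total route length ≈ 1347.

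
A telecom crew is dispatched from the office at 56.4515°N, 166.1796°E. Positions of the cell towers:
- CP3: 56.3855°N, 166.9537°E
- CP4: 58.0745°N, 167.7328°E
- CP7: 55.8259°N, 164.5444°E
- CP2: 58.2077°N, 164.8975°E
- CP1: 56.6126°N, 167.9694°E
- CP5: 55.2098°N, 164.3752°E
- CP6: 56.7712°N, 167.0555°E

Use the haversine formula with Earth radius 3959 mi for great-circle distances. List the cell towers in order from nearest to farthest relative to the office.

CP3, CP6, CP1, CP7, CP5, CP4, CP2

Computing each great-circle distance from 56.4515°N, 166.1796°E:
CP3 56.3855°N, 166.9537°E: 29.9 mi
CP6 56.7712°N, 167.0555°E: 40.0 mi
CP1 56.6126°N, 167.9694°E: 69.1 mi
CP7 55.8259°N, 164.5444°E: 76.4 mi
CP5 55.2098°N, 164.3752°E: 110.7 mi
CP4 58.0745°N, 167.7328°E: 126.3 mi
CP2 58.2077°N, 164.8975°E: 130.4 mi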